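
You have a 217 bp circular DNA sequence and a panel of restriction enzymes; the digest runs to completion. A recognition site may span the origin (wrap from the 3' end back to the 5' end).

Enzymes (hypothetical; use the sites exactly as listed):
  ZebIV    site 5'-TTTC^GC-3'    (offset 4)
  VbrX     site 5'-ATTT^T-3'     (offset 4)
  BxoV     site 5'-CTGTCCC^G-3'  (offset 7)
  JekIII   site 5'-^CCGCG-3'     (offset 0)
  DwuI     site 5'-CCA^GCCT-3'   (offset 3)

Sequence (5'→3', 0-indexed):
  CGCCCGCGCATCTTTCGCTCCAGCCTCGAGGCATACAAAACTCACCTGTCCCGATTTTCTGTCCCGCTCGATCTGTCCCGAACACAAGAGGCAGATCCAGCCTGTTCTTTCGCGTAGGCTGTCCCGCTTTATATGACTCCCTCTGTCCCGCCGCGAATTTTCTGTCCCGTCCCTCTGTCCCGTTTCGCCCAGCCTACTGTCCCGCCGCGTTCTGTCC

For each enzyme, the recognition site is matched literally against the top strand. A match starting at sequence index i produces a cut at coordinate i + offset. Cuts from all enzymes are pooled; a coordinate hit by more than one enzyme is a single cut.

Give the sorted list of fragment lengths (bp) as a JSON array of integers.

[1,1,2,5,5,5,6,8,8,10,12,12,13,13,14,14,14,20,24,30]

Scan for sites:
  ZebIV TTTCGC/4: at [12, 107, 182] ⇒ [16, 111, 186]
  VbrX ATTTT/4: at [53, 156] ⇒ [57, 160]
  BxoV CTGTCCCG/7: at [45, 58, 72, 118, 142, 161, 174, 196, 211] ⇒ [1, 52, 65, 79, 125, 149, 168, 181, 203]
  JekIII CCGCG/0: at [3, 150, 204] ⇒ [3, 150, 204]
  DwuI CCAGCCT/3: at [19, 96, 188] ⇒ [22, 99, 191]

All cut coordinates (distinct, sorted): [1, 3, 16, 22, 52, 57, 65, 79, 99, 111, 125, 149, 150, 160, 168, 181, 186, 191, 203, 204]

Fragment lengths:
  1→3: 2 bp
  3→16: 13 bp
  16→22: 6 bp
  22→52: 30 bp
  52→57: 5 bp
  57→65: 8 bp
  65→79: 14 bp
  79→99: 20 bp
  99→111: 12 bp
  111→125: 14 bp
  125→149: 24 bp
  149→150: 1 bp
  150→160: 10 bp
  160→168: 8 bp
  168→181: 13 bp
  181→186: 5 bp
  186→191: 5 bp
  191→203: 12 bp
  203→204: 1 bp
  204→1 (wrap): 217-204+1 = 14 bp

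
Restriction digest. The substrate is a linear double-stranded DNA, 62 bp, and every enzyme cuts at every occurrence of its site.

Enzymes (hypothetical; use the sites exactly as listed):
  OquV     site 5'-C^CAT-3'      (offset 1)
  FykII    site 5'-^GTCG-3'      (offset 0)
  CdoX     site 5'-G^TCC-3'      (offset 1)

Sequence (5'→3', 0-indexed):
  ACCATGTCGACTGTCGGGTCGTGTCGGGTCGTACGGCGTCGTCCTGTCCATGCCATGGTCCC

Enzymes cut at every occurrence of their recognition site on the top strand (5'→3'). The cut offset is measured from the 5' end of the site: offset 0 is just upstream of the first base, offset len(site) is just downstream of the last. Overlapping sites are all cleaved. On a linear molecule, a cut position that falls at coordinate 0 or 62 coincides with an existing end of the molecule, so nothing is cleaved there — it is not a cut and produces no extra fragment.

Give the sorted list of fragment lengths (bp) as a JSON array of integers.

Scan for sites:
  OquV (CCAT, off=1): starts [1, 47, 52] → cuts [2, 48, 53]
  FykII (GTCG, off=0): starts [5, 12, 17, 22, 27, 37] → cuts [5, 12, 17, 22, 27, 37]
  CdoX (GTCC, off=1): starts [40, 45, 57] → cuts [41, 46, 58]

All cut coordinates (distinct, sorted): [2, 5, 12, 17, 22, 27, 37, 41, 46, 48, 53, 58]

Fragment lengths:
  [0,2): 2 bp
  [2,5): 3 bp
  [5,12): 7 bp
  [12,17): 5 bp
  [17,22): 5 bp
  [22,27): 5 bp
  [27,37): 10 bp
  [37,41): 4 bp
  [41,46): 5 bp
  [46,48): 2 bp
  [48,53): 5 bp
  [53,58): 5 bp
  [58,62): 4 bp

[2,2,3,4,4,5,5,5,5,5,5,7,10]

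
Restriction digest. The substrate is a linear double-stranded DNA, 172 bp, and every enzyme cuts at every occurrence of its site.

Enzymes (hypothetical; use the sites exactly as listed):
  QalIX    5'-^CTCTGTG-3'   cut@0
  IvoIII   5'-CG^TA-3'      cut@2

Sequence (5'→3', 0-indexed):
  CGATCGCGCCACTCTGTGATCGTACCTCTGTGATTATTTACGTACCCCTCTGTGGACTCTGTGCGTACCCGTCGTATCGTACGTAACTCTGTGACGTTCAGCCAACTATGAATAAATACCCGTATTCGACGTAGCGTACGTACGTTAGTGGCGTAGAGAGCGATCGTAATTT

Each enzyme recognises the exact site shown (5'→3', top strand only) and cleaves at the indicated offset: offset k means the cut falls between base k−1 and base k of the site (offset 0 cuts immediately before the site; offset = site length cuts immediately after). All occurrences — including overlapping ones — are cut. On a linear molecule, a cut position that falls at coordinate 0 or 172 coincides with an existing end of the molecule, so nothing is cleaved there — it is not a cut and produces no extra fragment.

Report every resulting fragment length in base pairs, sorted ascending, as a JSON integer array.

Per-enzyme occurrences:
  QalIX CTCTGTG/0: at [11, 25, 47, 56, 86] ⇒ [11, 25, 47, 56, 86]
  IvoIII CGTA/2: at [20, 40, 63, 72, 77, 81, 120, 129, 134, 138, 151, 164] ⇒ [22, 42, 65, 74, 79, 83, 122, 131, 136, 140, 153, 166]

Pooled cuts: [11, 22, 25, 42, 47, 56, 65, 74, 79, 83, 86, 122, 131, 136, 140, 153, 166]

Fragment lengths:
  [0,11): 11 bp
  [11,22): 11 bp
  [22,25): 3 bp
  [25,42): 17 bp
  [42,47): 5 bp
  [47,56): 9 bp
  [56,65): 9 bp
  [65,74): 9 bp
  [74,79): 5 bp
  [79,83): 4 bp
  [83,86): 3 bp
  [86,122): 36 bp
  [122,131): 9 bp
  [131,136): 5 bp
  [136,140): 4 bp
  [140,153): 13 bp
  [153,166): 13 bp
  [166,172): 6 bp

[3,3,4,4,5,5,5,6,9,9,9,9,11,11,13,13,17,36]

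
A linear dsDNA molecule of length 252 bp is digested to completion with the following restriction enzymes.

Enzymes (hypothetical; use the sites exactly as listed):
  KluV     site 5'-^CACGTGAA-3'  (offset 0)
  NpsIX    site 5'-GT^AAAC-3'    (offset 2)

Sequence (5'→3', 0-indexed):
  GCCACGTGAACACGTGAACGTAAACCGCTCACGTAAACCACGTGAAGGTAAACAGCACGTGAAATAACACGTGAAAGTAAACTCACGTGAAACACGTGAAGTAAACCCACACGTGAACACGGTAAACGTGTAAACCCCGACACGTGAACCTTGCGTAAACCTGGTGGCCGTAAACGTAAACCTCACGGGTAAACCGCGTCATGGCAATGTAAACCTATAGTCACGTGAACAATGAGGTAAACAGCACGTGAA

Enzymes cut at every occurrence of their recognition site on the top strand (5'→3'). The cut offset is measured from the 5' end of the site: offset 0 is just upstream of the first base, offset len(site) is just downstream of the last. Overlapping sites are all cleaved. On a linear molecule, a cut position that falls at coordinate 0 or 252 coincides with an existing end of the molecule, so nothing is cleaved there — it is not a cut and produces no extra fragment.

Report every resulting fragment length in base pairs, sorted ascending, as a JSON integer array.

Site scan:
  KluV CACGTGAA/0: at [2, 10, 38, 55, 67, 83, 92, 109, 140, 221, 244] ⇒ [2, 10, 38, 55, 67, 83, 92, 109, 140, 221, 244]
  NpsIX GTAAAC/2: at [19, 32, 47, 76, 100, 121, 129, 154, 169, 175, 188, 208, 236] ⇒ [21, 34, 49, 78, 102, 123, 131, 156, 171, 177, 190, 210, 238]

All cut coordinates (distinct, sorted): [2, 10, 21, 34, 38, 49, 55, 67, 78, 83, 92, 102, 109, 123, 131, 140, 156, 171, 177, 190, 210, 221, 238, 244]

Fragments:
  [0,2): 2 bp
  [2,10): 8 bp
  [10,21): 11 bp
  [21,34): 13 bp
  [34,38): 4 bp
  [38,49): 11 bp
  [49,55): 6 bp
  [55,67): 12 bp
  [67,78): 11 bp
  [78,83): 5 bp
  [83,92): 9 bp
  [92,102): 10 bp
  [102,109): 7 bp
  [109,123): 14 bp
  [123,131): 8 bp
  [131,140): 9 bp
  [140,156): 16 bp
  [156,171): 15 bp
  [171,177): 6 bp
  [177,190): 13 bp
  [190,210): 20 bp
  [210,221): 11 bp
  [221,238): 17 bp
  [238,244): 6 bp
  [244,252): 8 bp

[2,4,5,6,6,6,7,8,8,8,9,9,10,11,11,11,11,12,13,13,14,15,16,17,20]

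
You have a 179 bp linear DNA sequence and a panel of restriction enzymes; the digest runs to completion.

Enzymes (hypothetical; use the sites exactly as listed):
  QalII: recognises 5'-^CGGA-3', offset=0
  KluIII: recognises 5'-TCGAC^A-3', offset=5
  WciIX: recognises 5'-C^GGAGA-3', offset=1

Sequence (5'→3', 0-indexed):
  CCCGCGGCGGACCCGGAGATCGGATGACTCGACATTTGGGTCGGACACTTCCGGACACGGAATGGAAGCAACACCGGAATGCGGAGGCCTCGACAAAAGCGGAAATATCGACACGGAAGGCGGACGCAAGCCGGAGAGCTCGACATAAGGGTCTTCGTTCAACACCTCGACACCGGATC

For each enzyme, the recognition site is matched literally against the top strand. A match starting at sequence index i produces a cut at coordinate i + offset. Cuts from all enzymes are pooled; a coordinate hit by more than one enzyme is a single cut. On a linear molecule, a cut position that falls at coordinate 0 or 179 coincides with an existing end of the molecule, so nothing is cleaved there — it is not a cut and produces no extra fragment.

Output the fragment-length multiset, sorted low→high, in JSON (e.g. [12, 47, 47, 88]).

[1,1,1,2,5,6,6,6,6,7,7,7,8,10,11,12,13,13,13,17,27]

Scan for sites:
  QalII CGGA/0: at [7, 13, 20, 41, 51, 57, 74, 81, 99, 113, 120, 131, 173] ⇒ [7, 13, 20, 41, 51, 57, 74, 81, 99, 113, 120, 131, 173]
  KluIII TCGACA/5: at [28, 89, 107, 139, 166] ⇒ [33, 94, 112, 144, 171]
  WciIX CGGAGA/1: at [13, 131] ⇒ [14, 132]

All cut coordinates (distinct, sorted): [7, 13, 14, 20, 33, 41, 51, 57, 74, 81, 94, 99, 112, 113, 120, 131, 132, 144, 171, 173]

Fragments:
  [0,7): 7 bp
  [7,13): 6 bp
  [13,14): 1 bp
  [14,20): 6 bp
  [20,33): 13 bp
  [33,41): 8 bp
  [41,51): 10 bp
  [51,57): 6 bp
  [57,74): 17 bp
  [74,81): 7 bp
  [81,94): 13 bp
  [94,99): 5 bp
  [99,112): 13 bp
  [112,113): 1 bp
  [113,120): 7 bp
  [120,131): 11 bp
  [131,132): 1 bp
  [132,144): 12 bp
  [144,171): 27 bp
  [171,173): 2 bp
  [173,179): 6 bp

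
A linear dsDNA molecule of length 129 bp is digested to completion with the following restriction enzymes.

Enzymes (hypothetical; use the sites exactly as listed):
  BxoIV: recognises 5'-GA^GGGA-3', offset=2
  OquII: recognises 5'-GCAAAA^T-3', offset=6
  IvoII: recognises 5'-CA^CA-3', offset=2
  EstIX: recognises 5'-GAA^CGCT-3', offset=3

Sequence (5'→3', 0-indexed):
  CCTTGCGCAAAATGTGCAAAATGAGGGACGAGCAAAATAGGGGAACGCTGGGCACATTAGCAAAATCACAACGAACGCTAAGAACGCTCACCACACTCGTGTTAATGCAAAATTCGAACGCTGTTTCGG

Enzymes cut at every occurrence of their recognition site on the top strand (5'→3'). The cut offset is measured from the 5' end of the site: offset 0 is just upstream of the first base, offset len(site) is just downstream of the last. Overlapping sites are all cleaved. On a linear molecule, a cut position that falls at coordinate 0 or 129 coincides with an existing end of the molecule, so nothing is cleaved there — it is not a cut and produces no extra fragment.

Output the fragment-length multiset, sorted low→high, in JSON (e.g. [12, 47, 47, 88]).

Scan for sites:
  BxoIV (GAGGGA, off=2): starts [22] → cuts [24]
  OquII (GCAAAAT, off=6): starts [6, 15, 31, 59, 106] → cuts [12, 21, 37, 65, 112]
  IvoII (CACA, off=2): starts [52, 66, 91] → cuts [54, 68, 93]
  EstIX (GAACGCT, off=3): starts [42, 72, 81, 115] → cuts [45, 75, 84, 118]

Pooled cuts: [12, 21, 24, 37, 45, 54, 65, 68, 75, 84, 93, 112, 118]

Fragment lengths:
  [0,12): 12 bp
  [12,21): 9 bp
  [21,24): 3 bp
  [24,37): 13 bp
  [37,45): 8 bp
  [45,54): 9 bp
  [54,65): 11 bp
  [65,68): 3 bp
  [68,75): 7 bp
  [75,84): 9 bp
  [84,93): 9 bp
  [93,112): 19 bp
  [112,118): 6 bp
  [118,129): 11 bp

[3,3,6,7,8,9,9,9,9,11,11,12,13,19]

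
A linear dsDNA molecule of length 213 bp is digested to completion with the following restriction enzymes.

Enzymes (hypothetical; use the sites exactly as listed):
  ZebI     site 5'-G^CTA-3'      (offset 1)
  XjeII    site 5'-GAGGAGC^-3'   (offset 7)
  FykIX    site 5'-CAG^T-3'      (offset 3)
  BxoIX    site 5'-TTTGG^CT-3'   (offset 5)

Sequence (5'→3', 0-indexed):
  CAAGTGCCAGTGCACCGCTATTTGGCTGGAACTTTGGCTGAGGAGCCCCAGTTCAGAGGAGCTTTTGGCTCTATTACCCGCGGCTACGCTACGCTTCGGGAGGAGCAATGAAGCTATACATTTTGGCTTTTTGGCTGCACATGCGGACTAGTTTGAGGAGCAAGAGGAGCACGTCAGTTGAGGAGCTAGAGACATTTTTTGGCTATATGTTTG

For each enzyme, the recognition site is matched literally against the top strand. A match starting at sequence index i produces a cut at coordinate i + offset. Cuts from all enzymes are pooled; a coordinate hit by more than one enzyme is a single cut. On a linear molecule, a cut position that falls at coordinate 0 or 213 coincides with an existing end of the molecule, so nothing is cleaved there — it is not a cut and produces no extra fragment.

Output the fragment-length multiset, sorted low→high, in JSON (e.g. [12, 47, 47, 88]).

Scan for sites:
  ZebI (GCTA, off=1): starts [16, 82, 87, 112, 184, 201] → cuts [17, 83, 88, 113, 185, 202]
  XjeII (GAGGAGC, off=7): starts [39, 55, 99, 154, 163, 179] → cuts [46, 62, 106, 161, 170, 186]
  FykIX (CAGT, off=3): starts [7, 48, 174] → cuts [10, 51, 177]
  BxoIX (TTTGGCT, off=5): starts [20, 32, 63, 121, 129, 197] → cuts [25, 37, 68, 126, 134, 202]

All cut coordinates (distinct, sorted): [10, 17, 25, 37, 46, 51, 62, 68, 83, 88, 106, 113, 126, 134, 161, 170, 177, 185, 186, 202]

Fragments:
  [0,10): 10 bp
  [10,17): 7 bp
  [17,25): 8 bp
  [25,37): 12 bp
  [37,46): 9 bp
  [46,51): 5 bp
  [51,62): 11 bp
  [62,68): 6 bp
  [68,83): 15 bp
  [83,88): 5 bp
  [88,106): 18 bp
  [106,113): 7 bp
  [113,126): 13 bp
  [126,134): 8 bp
  [134,161): 27 bp
  [161,170): 9 bp
  [170,177): 7 bp
  [177,185): 8 bp
  [185,186): 1 bp
  [186,202): 16 bp
  [202,213): 11 bp

[1,5,5,6,7,7,7,8,8,8,9,9,10,11,11,12,13,15,16,18,27]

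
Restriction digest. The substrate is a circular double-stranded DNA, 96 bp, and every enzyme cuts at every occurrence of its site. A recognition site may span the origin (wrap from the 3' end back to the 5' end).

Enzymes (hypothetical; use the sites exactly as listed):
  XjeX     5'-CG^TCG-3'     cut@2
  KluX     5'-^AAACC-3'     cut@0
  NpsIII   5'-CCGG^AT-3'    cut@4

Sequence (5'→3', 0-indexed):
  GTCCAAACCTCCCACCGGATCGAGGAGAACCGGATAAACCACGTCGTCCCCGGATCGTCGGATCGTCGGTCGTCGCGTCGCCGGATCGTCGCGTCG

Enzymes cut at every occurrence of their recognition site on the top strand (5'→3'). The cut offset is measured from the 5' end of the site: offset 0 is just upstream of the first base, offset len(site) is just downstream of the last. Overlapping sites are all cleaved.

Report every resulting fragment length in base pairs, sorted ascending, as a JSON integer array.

[2,4,4,5,5,7,7,7,8,8,10,14,15]

Scan for sites:
  XjeX (CGTCG, off=2): starts [41, 55, 63, 70, 75, 86, 91] → cuts [43, 57, 65, 72, 77, 88, 93]
  KluX (AAACC, off=0): starts [4, 35] → cuts [4, 35]
  NpsIII (CCGGAT, off=4): starts [14, 29, 49, 80] → cuts [18, 33, 53, 84]

All cut coordinates (distinct, sorted): [4, 18, 33, 35, 43, 53, 57, 65, 72, 77, 84, 88, 93]

Fragments:
  4→18: 14 bp
  18→33: 15 bp
  33→35: 2 bp
  35→43: 8 bp
  43→53: 10 bp
  53→57: 4 bp
  57→65: 8 bp
  65→72: 7 bp
  72→77: 5 bp
  77→84: 7 bp
  84→88: 4 bp
  88→93: 5 bp
  93→4 (wrap): 96-93+4 = 7 bp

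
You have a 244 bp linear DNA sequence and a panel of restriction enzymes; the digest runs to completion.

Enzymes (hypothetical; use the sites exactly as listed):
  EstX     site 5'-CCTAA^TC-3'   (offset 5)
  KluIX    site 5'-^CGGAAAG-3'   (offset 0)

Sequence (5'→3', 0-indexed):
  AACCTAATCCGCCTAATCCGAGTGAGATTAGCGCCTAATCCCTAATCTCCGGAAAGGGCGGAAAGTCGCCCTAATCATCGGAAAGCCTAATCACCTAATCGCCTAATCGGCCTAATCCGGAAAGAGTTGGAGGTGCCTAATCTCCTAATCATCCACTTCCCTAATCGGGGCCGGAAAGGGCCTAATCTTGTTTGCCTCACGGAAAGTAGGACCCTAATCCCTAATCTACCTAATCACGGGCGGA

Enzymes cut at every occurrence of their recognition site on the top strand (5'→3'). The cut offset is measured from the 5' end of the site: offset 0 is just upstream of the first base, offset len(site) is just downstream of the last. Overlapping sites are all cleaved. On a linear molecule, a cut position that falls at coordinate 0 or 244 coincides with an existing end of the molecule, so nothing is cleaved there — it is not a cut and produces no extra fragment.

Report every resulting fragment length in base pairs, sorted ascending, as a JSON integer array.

Site scan:
  EstX (CCTAATC, off=5): starts [2, 11, 33, 40, 69, 85, 93, 101, 110, 135, 143, 159, 180, 212, 219, 228] → cuts [7, 16, 38, 45, 74, 90, 98, 106, 115, 140, 148, 164, 185, 217, 224, 233]
  KluIX (CGGAAAG, off=0): starts [49, 58, 78, 117, 171, 199] → cuts [49, 58, 78, 117, 171, 199]

All cut coordinates (distinct, sorted): [7, 16, 38, 45, 49, 58, 74, 78, 90, 98, 106, 115, 117, 140, 148, 164, 171, 185, 199, 217, 224, 233]

Fragments:
  [0,7): 7 bp
  [7,16): 9 bp
  [16,38): 22 bp
  [38,45): 7 bp
  [45,49): 4 bp
  [49,58): 9 bp
  [58,74): 16 bp
  [74,78): 4 bp
  [78,90): 12 bp
  [90,98): 8 bp
  [98,106): 8 bp
  [106,115): 9 bp
  [115,117): 2 bp
  [117,140): 23 bp
  [140,148): 8 bp
  [148,164): 16 bp
  [164,171): 7 bp
  [171,185): 14 bp
  [185,199): 14 bp
  [199,217): 18 bp
  [217,224): 7 bp
  [224,233): 9 bp
  [233,244): 11 bp

[2,4,4,7,7,7,7,8,8,8,9,9,9,9,11,12,14,14,16,16,18,22,23]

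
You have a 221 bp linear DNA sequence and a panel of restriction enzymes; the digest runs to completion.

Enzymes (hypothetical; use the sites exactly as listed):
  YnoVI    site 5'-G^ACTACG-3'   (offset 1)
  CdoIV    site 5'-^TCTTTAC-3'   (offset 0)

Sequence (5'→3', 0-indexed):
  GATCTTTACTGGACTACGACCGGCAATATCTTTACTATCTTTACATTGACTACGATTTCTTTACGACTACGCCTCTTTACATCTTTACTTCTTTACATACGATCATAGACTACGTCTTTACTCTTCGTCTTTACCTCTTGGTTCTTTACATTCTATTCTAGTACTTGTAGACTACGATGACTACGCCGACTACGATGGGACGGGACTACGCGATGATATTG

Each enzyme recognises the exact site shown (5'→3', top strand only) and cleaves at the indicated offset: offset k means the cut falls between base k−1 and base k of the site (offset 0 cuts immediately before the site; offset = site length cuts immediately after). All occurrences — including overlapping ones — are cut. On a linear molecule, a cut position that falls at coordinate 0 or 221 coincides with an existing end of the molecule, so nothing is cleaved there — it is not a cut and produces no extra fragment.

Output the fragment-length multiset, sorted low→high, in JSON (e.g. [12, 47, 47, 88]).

Scan for sites:
  YnoVI (GACTACG, off=1): starts [11, 47, 64, 107, 169, 178, 187, 203] → cuts [12, 48, 65, 108, 170, 179, 188, 204]
  CdoIV (TCTTTAC, off=0): starts [2, 28, 37, 57, 73, 81, 89, 114, 127, 142] → cuts [2, 28, 37, 57, 73, 81, 89, 114, 127, 142]

Pooled cuts: [2, 12, 28, 37, 48, 57, 65, 73, 81, 89, 108, 114, 127, 142, 170, 179, 188, 204]

Fragments:
  [0,2): 2 bp
  [2,12): 10 bp
  [12,28): 16 bp
  [28,37): 9 bp
  [37,48): 11 bp
  [48,57): 9 bp
  [57,65): 8 bp
  [65,73): 8 bp
  [73,81): 8 bp
  [81,89): 8 bp
  [89,108): 19 bp
  [108,114): 6 bp
  [114,127): 13 bp
  [127,142): 15 bp
  [142,170): 28 bp
  [170,179): 9 bp
  [179,188): 9 bp
  [188,204): 16 bp
  [204,221): 17 bp

[2,6,8,8,8,8,9,9,9,9,10,11,13,15,16,16,17,19,28]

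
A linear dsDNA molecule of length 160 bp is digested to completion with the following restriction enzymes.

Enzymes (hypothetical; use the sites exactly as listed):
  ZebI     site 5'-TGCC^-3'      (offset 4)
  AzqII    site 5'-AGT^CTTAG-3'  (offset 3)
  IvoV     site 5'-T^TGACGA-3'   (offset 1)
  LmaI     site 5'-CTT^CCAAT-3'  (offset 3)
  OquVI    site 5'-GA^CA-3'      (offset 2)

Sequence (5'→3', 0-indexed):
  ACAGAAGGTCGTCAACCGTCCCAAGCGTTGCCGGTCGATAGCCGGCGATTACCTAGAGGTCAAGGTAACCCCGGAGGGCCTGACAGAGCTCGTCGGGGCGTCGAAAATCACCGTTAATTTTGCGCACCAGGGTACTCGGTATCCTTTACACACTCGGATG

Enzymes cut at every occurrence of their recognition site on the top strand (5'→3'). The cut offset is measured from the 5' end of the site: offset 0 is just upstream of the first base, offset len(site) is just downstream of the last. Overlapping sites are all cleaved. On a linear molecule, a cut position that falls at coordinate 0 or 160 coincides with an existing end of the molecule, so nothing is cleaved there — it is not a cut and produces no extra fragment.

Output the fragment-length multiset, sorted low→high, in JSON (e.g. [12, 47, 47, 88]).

[32,51,77]

Site scan:
  ZebI (TGCC, off=4): starts [28] → cuts [32]
  AzqII (AGTCTTAG, off=3): no sites
  IvoV (TTGACGA, off=1): no sites
  LmaI (CTTCCAAT, off=3): no sites
  OquVI (GACA, off=2): starts [81] → cuts [83]

All cut coordinates (distinct, sorted): [32, 83]

Fragments:
  [0,32): 32 bp
  [32,83): 51 bp
  [83,160): 77 bp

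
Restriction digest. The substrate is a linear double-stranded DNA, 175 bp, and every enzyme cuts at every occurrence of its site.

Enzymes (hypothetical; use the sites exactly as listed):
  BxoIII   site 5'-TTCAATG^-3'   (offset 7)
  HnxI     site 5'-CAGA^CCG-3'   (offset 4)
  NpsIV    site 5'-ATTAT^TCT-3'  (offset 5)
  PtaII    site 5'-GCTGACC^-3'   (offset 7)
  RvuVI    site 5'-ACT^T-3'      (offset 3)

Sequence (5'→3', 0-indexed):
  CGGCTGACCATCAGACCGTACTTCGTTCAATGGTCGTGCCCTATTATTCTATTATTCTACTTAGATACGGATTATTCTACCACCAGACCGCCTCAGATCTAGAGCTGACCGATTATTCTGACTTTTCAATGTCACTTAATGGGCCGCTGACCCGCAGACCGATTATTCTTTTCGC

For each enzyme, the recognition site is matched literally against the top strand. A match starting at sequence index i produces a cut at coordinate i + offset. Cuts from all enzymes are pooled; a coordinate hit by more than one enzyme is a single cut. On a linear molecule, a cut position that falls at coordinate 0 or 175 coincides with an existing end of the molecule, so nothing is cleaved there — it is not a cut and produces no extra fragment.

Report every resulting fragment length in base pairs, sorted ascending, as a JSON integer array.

Site scan:
  BxoIII (TTCAATG, off=7): starts [25, 124] → cuts [32, 131]
  HnxI (CAGACCG, off=4): starts [11, 83, 154] → cuts [15, 87, 158]
  NpsIV (ATTATTCT, off=5): starts [42, 50, 70, 111, 161] → cuts [47, 55, 75, 116, 166]
  PtaII (GCTGACC, off=7): starts [2, 103, 145] → cuts [9, 110, 152]
  RvuVI (ACTT, off=3): starts [19, 58, 120, 133] → cuts [22, 61, 123, 136]

Pooled cuts: [9, 15, 22, 32, 47, 55, 61, 75, 87, 110, 116, 123, 131, 136, 152, 158, 166]

Fragments:
  [0,9): 9 bp
  [9,15): 6 bp
  [15,22): 7 bp
  [22,32): 10 bp
  [32,47): 15 bp
  [47,55): 8 bp
  [55,61): 6 bp
  [61,75): 14 bp
  [75,87): 12 bp
  [87,110): 23 bp
  [110,116): 6 bp
  [116,123): 7 bp
  [123,131): 8 bp
  [131,136): 5 bp
  [136,152): 16 bp
  [152,158): 6 bp
  [158,166): 8 bp
  [166,175): 9 bp

[5,6,6,6,6,7,7,8,8,8,9,9,10,12,14,15,16,23]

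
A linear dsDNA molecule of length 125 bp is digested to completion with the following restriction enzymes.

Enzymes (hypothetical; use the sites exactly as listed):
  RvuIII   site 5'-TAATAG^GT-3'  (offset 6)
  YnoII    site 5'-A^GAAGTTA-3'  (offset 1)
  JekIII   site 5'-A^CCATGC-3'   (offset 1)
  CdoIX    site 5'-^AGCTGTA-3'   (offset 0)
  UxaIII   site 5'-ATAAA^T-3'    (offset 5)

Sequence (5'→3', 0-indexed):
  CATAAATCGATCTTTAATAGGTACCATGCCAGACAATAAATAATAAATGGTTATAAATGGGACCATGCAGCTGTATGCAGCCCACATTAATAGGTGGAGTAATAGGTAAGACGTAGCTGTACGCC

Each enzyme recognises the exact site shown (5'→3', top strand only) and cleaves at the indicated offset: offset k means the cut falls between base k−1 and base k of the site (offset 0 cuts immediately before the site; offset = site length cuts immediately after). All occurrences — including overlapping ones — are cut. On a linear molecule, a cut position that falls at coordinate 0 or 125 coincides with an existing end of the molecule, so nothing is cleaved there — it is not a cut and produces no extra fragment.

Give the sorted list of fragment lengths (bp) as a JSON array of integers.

Per-enzyme occurrences:
  RvuIII TAATAGGT/6: at [14, 87, 99] ⇒ [20, 93, 105]
  YnoII (AGAAGTTA, off=1): no sites
  JekIII ACCATGC/1: at [22, 61] ⇒ [23, 62]
  CdoIX AGCTGTA/0: at [68, 114] ⇒ [68, 114]
  UxaIII ATAAAT/5: at [1, 35, 42, 52] ⇒ [6, 40, 47, 57]

Pooled cuts: [6, 20, 23, 40, 47, 57, 62, 68, 93, 105, 114]

Fragments:
  [0,6): 6 bp
  [6,20): 14 bp
  [20,23): 3 bp
  [23,40): 17 bp
  [40,47): 7 bp
  [47,57): 10 bp
  [57,62): 5 bp
  [62,68): 6 bp
  [68,93): 25 bp
  [93,105): 12 bp
  [105,114): 9 bp
  [114,125): 11 bp

[3,5,6,6,7,9,10,11,12,14,17,25]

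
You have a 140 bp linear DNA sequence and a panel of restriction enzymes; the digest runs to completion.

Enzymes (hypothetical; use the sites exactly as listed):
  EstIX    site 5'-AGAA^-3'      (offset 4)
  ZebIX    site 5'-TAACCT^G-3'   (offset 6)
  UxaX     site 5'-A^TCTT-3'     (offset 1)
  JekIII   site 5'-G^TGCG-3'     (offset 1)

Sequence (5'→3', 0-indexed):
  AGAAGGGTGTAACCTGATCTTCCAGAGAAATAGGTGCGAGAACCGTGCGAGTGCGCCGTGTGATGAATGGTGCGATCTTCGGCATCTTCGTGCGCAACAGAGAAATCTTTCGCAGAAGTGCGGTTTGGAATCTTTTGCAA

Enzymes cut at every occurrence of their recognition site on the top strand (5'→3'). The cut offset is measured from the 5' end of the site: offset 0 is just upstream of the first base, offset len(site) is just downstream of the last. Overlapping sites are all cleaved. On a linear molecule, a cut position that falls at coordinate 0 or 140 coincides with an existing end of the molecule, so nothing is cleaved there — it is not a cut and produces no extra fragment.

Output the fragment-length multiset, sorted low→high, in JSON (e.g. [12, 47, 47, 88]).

[1,1,2,3,4,5,5,6,6,8,9,10,11,12,12,12,14,19]

Scan for sites:
  EstIX AGAA/4: at [0, 25, 38, 100, 113] ⇒ [4, 29, 42, 104, 117]
  ZebIX TAACCTG/6: at [9] ⇒ [15]
  UxaX ATCTT/1: at [16, 74, 83, 104, 129] ⇒ [17, 75, 84, 105, 130]
  JekIII GTGCG/1: at [33, 44, 50, 69, 89, 117] ⇒ [34, 45, 51, 70, 90, 118]

All cut coordinates (distinct, sorted): [4, 15, 17, 29, 34, 42, 45, 51, 70, 75, 84, 90, 104, 105, 117, 118, 130]

Fragment lengths:
  [0,4): 4 bp
  [4,15): 11 bp
  [15,17): 2 bp
  [17,29): 12 bp
  [29,34): 5 bp
  [34,42): 8 bp
  [42,45): 3 bp
  [45,51): 6 bp
  [51,70): 19 bp
  [70,75): 5 bp
  [75,84): 9 bp
  [84,90): 6 bp
  [90,104): 14 bp
  [104,105): 1 bp
  [105,117): 12 bp
  [117,118): 1 bp
  [118,130): 12 bp
  [130,140): 10 bp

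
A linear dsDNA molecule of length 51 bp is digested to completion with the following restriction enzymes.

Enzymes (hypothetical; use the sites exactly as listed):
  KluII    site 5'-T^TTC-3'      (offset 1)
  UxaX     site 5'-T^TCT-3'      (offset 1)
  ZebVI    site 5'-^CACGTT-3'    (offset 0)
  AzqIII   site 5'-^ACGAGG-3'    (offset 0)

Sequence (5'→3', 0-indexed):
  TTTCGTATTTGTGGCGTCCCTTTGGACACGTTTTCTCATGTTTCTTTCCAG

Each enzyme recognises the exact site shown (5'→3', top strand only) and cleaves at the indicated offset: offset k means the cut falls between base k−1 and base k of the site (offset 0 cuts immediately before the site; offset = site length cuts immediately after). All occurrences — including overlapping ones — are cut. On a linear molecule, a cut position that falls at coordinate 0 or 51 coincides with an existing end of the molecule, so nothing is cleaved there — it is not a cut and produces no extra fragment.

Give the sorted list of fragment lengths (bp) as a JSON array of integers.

Per-enzyme occurrences:
  KluII (TTTC, off=1): starts [0, 31, 40, 44] → cuts [1, 32, 41, 45]
  UxaX (TTCT, off=1): starts [32, 41] → cuts [33, 42]
  ZebVI (CACGTT, off=0): starts [26] → cuts [26]
  AzqIII (ACGAGG, off=0): no sites

All cut coordinates (distinct, sorted): [1, 26, 32, 33, 41, 42, 45]

Fragment lengths:
  [0,1): 1 bp
  [1,26): 25 bp
  [26,32): 6 bp
  [32,33): 1 bp
  [33,41): 8 bp
  [41,42): 1 bp
  [42,45): 3 bp
  [45,51): 6 bp

[1,1,1,3,6,6,8,25]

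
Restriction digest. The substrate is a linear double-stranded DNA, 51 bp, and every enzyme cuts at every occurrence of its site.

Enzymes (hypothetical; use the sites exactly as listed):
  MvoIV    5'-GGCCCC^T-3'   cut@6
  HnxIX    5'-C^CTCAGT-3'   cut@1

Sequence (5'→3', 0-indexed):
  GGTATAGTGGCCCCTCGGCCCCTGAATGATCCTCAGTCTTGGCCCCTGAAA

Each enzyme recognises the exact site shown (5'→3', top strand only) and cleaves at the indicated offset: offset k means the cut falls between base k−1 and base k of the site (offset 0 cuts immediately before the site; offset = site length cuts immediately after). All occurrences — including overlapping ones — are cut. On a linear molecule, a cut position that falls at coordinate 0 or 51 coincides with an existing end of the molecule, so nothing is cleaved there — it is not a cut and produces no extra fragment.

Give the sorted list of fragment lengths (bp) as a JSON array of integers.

Per-enzyme occurrences:
  MvoIV (GGCCCCT, off=6): starts [8, 16, 40] → cuts [14, 22, 46]
  HnxIX (CCTCAGT, off=1): starts [30] → cuts [31]

All cut coordinates (distinct, sorted): [14, 22, 31, 46]

Fragment lengths:
  [0,14): 14 bp
  [14,22): 8 bp
  [22,31): 9 bp
  [31,46): 15 bp
  [46,51): 5 bp

[5,8,9,14,15]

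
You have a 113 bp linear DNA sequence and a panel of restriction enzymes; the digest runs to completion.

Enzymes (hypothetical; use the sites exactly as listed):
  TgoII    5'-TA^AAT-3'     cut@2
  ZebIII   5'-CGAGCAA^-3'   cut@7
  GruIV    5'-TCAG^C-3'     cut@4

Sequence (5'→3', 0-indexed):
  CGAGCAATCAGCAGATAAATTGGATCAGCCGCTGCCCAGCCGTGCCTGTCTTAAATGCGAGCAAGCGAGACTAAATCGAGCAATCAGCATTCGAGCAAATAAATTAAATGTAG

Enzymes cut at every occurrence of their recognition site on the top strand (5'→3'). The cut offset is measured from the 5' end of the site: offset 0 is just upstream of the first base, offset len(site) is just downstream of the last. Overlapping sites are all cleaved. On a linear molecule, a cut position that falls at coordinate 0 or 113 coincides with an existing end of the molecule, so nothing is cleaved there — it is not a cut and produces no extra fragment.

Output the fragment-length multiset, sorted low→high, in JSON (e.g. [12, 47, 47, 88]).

[3,4,4,5,6,7,7,9,10,11,11,11,25]

Scan for sites:
  TgoII TAAAT/2: at [15, 51, 71, 99, 104] ⇒ [17, 53, 73, 101, 106]
  ZebIII CGAGCAA/7: at [0, 57, 76, 91] ⇒ [7, 64, 83, 98]
  GruIV TCAGC/4: at [7, 24, 83] ⇒ [11, 28, 87]

Pooled cuts: [7, 11, 17, 28, 53, 64, 73, 83, 87, 98, 101, 106]

Fragments:
  [0,7): 7 bp
  [7,11): 4 bp
  [11,17): 6 bp
  [17,28): 11 bp
  [28,53): 25 bp
  [53,64): 11 bp
  [64,73): 9 bp
  [73,83): 10 bp
  [83,87): 4 bp
  [87,98): 11 bp
  [98,101): 3 bp
  [101,106): 5 bp
  [106,113): 7 bp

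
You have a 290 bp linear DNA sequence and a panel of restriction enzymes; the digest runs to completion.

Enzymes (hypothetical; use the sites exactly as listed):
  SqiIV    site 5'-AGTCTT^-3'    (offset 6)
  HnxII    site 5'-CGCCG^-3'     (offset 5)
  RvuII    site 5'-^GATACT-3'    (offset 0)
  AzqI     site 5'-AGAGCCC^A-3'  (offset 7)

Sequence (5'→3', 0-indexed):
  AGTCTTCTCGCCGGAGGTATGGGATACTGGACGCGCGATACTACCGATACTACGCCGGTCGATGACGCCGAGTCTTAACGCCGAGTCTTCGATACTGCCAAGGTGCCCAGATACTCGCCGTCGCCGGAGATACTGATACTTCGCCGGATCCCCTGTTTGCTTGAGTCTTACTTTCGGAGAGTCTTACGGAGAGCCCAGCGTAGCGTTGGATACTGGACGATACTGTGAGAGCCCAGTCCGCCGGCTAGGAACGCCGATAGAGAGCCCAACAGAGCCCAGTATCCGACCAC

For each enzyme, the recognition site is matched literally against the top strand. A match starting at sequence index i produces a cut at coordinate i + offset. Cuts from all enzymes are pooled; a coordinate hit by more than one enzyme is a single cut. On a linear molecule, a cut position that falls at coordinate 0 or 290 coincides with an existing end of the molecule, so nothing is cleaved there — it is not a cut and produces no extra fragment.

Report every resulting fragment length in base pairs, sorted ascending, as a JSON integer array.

[1,2,6,6,6,6,6,7,7,9,9,9,10,10,11,11,11,12,12,12,13,13,13,14,16,16,19,23]

Per-enzyme occurrences:
  SqiIV AGTCTT/6: at [0, 70, 83, 163, 179] ⇒ [6, 76, 89, 169, 185]
  HnxII CGCCG/5: at [8, 52, 65, 78, 115, 121, 141, 238, 251] ⇒ [13, 57, 70, 83, 120, 126, 146, 243, 256]
  RvuII GATACT/0: at [22, 36, 45, 90, 109, 128, 134, 208, 218] ⇒ [22, 36, 45, 90, 109, 128, 134, 208, 218]
  AzqI AGAGCCCA/7: at [189, 227, 260, 270] ⇒ [196, 234, 267, 277]

All cut coordinates (distinct, sorted): [6, 13, 22, 36, 45, 57, 70, 76, 83, 89, 90, 109, 120, 126, 128, 134, 146, 169, 185, 196, 208, 218, 234, 243, 256, 267, 277]

Fragment lengths:
  [0,6): 6 bp
  [6,13): 7 bp
  [13,22): 9 bp
  [22,36): 14 bp
  [36,45): 9 bp
  [45,57): 12 bp
  [57,70): 13 bp
  [70,76): 6 bp
  [76,83): 7 bp
  [83,89): 6 bp
  [89,90): 1 bp
  [90,109): 19 bp
  [109,120): 11 bp
  [120,126): 6 bp
  [126,128): 2 bp
  [128,134): 6 bp
  [134,146): 12 bp
  [146,169): 23 bp
  [169,185): 16 bp
  [185,196): 11 bp
  [196,208): 12 bp
  [208,218): 10 bp
  [218,234): 16 bp
  [234,243): 9 bp
  [243,256): 13 bp
  [256,267): 11 bp
  [267,277): 10 bp
  [277,290): 13 bp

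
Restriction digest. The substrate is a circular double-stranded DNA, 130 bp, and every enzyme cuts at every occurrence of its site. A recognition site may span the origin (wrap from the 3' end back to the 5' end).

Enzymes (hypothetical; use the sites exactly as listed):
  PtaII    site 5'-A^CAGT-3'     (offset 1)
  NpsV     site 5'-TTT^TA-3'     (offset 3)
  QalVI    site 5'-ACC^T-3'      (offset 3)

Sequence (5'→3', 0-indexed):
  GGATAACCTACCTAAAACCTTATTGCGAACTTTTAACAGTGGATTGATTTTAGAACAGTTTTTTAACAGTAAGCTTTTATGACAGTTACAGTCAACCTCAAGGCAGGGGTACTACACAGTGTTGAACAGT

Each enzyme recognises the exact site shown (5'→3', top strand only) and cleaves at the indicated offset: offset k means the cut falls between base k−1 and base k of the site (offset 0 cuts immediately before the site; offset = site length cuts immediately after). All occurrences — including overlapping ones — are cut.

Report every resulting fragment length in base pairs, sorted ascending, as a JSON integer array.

Scan for sites:
  PtaII ACAGT/1: at [35, 54, 65, 81, 87, 115, 125] ⇒ [36, 55, 66, 82, 88, 116, 126]
  NpsV TTTTA/3: at [30, 47, 60, 74] ⇒ [33, 50, 63, 77]
  QalVI ACCT/3: at [5, 9, 16, 94] ⇒ [8, 12, 19, 97]

Pooled cuts: [8, 12, 19, 33, 36, 50, 55, 63, 66, 77, 82, 88, 97, 116, 126]

Fragment lengths:
  8→12: 4 bp
  12→19: 7 bp
  19→33: 14 bp
  33→36: 3 bp
  36→50: 14 bp
  50→55: 5 bp
  55→63: 8 bp
  63→66: 3 bp
  66→77: 11 bp
  77→82: 5 bp
  82→88: 6 bp
  88→97: 9 bp
  97→116: 19 bp
  116→126: 10 bp
  126→8 (wrap): 130-126+8 = 12 bp

[3,3,4,5,5,6,7,8,9,10,11,12,14,14,19]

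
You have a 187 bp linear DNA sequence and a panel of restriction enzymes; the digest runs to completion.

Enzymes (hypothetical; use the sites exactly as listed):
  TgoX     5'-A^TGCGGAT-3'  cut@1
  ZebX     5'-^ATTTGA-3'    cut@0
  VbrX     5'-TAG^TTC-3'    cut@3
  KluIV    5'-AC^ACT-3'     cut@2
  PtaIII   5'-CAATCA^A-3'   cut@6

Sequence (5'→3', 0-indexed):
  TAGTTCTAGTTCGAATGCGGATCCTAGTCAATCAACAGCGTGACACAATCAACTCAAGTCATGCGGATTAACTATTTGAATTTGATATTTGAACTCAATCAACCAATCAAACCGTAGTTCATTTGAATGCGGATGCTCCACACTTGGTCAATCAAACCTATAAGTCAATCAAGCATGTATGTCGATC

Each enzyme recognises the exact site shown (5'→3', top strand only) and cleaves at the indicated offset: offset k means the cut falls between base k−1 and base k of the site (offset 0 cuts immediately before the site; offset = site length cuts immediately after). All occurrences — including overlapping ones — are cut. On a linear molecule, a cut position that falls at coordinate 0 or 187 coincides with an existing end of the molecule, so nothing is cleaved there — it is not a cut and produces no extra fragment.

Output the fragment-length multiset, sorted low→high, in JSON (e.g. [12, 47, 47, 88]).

[3,3,6,6,6,7,7,8,8,10,12,13,14,15,16,17,17,19]

Site scan:
  TgoX (ATGCGGAT, off=1): starts [14, 60, 126] → cuts [15, 61, 127]
  ZebX (ATTTGA, off=0): starts [73, 79, 86, 120] → cuts [73, 79, 86, 120]
  VbrX (TAGTTC, off=3): starts [0, 6, 114] → cuts [3, 9, 117]
  KluIV (ACACT, off=2): starts [139] → cuts [141]
  PtaIII (CAATCAA, off=6): starts [28, 45, 95, 103, 148, 165] → cuts [34, 51, 101, 109, 154, 171]

Pooled cuts: [3, 9, 15, 34, 51, 61, 73, 79, 86, 101, 109, 117, 120, 127, 141, 154, 171]

Fragments:
  [0,3): 3 bp
  [3,9): 6 bp
  [9,15): 6 bp
  [15,34): 19 bp
  [34,51): 17 bp
  [51,61): 10 bp
  [61,73): 12 bp
  [73,79): 6 bp
  [79,86): 7 bp
  [86,101): 15 bp
  [101,109): 8 bp
  [109,117): 8 bp
  [117,120): 3 bp
  [120,127): 7 bp
  [127,141): 14 bp
  [141,154): 13 bp
  [154,171): 17 bp
  [171,187): 16 bp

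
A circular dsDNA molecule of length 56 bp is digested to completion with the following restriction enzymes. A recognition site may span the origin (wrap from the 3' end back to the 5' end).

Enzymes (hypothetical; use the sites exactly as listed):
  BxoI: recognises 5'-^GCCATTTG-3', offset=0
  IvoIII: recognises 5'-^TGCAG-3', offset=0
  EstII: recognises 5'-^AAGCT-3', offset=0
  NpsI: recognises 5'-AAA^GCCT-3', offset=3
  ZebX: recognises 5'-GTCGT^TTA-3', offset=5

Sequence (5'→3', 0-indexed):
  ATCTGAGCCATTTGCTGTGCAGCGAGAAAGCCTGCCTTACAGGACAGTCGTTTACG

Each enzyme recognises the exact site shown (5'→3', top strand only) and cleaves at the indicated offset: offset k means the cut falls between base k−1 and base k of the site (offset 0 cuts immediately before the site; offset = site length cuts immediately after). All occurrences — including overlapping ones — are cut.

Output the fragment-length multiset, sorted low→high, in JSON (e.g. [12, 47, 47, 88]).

Scan for sites:
  BxoI (GCCATTTG, off=0): starts [6] → cuts [6]
  IvoIII (TGCAG, off=0): starts [17] → cuts [17]
  EstII (AAGCT, off=0): no sites
  NpsI (AAAGCCT, off=3): starts [26] → cuts [29]
  ZebX (GTCGTTTA, off=5): starts [46] → cuts [51]

All cut coordinates (distinct, sorted): [6, 17, 29, 51]

Fragment lengths:
  6→17: 11 bp
  17→29: 12 bp
  29→51: 22 bp
  51→6 (wrap): 56-51+6 = 11 bp

[11,11,12,22]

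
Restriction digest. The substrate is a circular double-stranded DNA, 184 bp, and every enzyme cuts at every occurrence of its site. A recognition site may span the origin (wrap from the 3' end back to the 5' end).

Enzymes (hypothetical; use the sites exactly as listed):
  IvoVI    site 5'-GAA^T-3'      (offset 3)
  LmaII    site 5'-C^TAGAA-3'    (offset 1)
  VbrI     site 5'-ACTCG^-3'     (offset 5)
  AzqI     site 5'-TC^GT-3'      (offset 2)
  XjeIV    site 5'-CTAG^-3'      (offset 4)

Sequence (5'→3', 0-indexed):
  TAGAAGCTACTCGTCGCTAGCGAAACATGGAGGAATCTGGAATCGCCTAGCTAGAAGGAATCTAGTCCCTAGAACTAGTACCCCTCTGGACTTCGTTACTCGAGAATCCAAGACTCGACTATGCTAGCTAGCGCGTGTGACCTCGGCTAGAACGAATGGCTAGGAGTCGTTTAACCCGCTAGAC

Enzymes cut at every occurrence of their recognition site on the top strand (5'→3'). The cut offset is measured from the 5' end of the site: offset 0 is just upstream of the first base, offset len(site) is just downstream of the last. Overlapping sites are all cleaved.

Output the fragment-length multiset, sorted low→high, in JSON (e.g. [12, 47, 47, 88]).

Scan for sites:
  IvoVI GAAT/3: at [32, 39, 57, 103, 153] ⇒ [35, 42, 60, 106, 156]
  LmaII CTAGAA/1: at [50, 68, 146, 183] ⇒ [0, 51, 69, 147]
  VbrI ACTCG/5: at [8, 97, 112] ⇒ [13, 102, 117]
  AzqI TCGT/2: at [10, 92, 166] ⇒ [12, 94, 168]
  XjeIV CTAG/4: at [16, 46, 50, 61, 68, 74, 123, 127, 146, 159, 178, 183] ⇒ [3, 20, 50, 54, 65, 72, 78, 127, 131, 150, 163, 182]

All cut coordinates (distinct, sorted): [0, 3, 12, 13, 20, 35, 42, 50, 51, 54, 60, 65, 69, 72, 78, 94, 102, 106, 117, 127, 131, 147, 150, 156, 163, 168, 182]

Fragments:
  0→3: 3 bp
  3→12: 9 bp
  12→13: 1 bp
  13→20: 7 bp
  20→35: 15 bp
  35→42: 7 bp
  42→50: 8 bp
  50→51: 1 bp
  51→54: 3 bp
  54→60: 6 bp
  60→65: 5 bp
  65→69: 4 bp
  69→72: 3 bp
  72→78: 6 bp
  78→94: 16 bp
  94→102: 8 bp
  102→106: 4 bp
  106→117: 11 bp
  117→127: 10 bp
  127→131: 4 bp
  131→147: 16 bp
  147→150: 3 bp
  150→156: 6 bp
  156→163: 7 bp
  163→168: 5 bp
  168→182: 14 bp
  182→0 (wrap): 184-182+0 = 2 bp

[1,1,2,3,3,3,3,4,4,4,5,5,6,6,6,7,7,7,8,8,9,10,11,14,15,16,16]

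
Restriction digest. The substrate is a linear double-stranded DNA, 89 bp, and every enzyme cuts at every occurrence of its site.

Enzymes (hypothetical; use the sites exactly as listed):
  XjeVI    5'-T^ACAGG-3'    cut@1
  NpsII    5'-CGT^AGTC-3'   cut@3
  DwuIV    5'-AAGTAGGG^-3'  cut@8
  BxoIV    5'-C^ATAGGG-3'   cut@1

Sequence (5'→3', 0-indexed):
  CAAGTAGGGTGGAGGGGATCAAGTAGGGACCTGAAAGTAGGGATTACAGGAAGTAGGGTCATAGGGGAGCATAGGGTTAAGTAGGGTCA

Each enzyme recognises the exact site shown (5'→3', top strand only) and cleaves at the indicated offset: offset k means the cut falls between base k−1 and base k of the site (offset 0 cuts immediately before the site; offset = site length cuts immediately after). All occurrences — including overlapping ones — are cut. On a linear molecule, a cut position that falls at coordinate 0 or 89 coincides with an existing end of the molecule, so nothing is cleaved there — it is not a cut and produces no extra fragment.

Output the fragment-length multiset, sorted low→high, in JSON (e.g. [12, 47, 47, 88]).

[2,3,3,9,10,13,14,16,19]

Scan for sites:
  XjeVI TACAGG/1: at [44] ⇒ [45]
  NpsII (CGTAGTC, off=3): no sites
  DwuIV AAGTAGGG/8: at [1, 20, 34, 50, 78] ⇒ [9, 28, 42, 58, 86]
  BxoIV CATAGGG/1: at [59, 69] ⇒ [60, 70]

All cut coordinates (distinct, sorted): [9, 28, 42, 45, 58, 60, 70, 86]

Fragments:
  [0,9): 9 bp
  [9,28): 19 bp
  [28,42): 14 bp
  [42,45): 3 bp
  [45,58): 13 bp
  [58,60): 2 bp
  [60,70): 10 bp
  [70,86): 16 bp
  [86,89): 3 bp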